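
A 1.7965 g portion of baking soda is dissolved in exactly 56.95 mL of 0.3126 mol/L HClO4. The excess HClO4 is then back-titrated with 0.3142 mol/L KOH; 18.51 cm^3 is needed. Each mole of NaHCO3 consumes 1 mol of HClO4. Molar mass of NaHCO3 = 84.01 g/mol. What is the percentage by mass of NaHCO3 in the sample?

Total n(HClO4) added = 0.3126 x 0.05695 = 0.01780 mol.
n(KOH) used = 0.3142 x 0.01851 = 0.005816 mol, which equals the excess n(HClO4).
So n(HClO4) consumed by the sample = 0.01780 - 0.005816 = 0.01199 mol.
n(NaHCO3) = 0.01199 / 1 = 0.01199 mol.
mass NaHCO3 = 0.01199 x 84.01 = 1.007 g, so %NaHCO3 = 1.007/1.7965 x 100 = 56.1%.

56.1%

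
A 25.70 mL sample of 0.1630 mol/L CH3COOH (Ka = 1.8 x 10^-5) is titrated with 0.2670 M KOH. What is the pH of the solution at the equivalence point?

8.87

n(CH3COOH) = 0.1630 x 0.02570 = 0.004189 mol; V(KOH) at equivalence = 0.004189/0.2670 = 0.01569 L.
At equivalence all the acid is converted to CH3COO-; total volume = 0.02570 + 0.01569 = 0.04139 L, so [CH3COO-] = 0.004189/0.04139 = 0.1012 M.
Kb = Kw/Ka = 1.0e-14 / 1.8 x 10^-5 = 5.56e-10.
[OH^-] = sqrt(Kb x [CH3COO-]) = sqrt(5.56e-10 x 0.1012) = 7.50e-6 M.
pOH = 5.13, so pH = 14.00 - 5.13 = 8.87.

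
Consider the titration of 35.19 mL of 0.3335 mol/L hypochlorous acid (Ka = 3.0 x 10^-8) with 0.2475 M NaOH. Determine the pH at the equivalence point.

10.34

n(HClO) = 0.3335 x 0.03519 = 0.01174 mol; V(NaOH) at equivalence = 0.01174/0.2475 = 0.04742 L.
At equivalence all the acid is converted to ClO-; total volume = 0.03519 + 0.04742 = 0.08261 L, so [ClO-] = 0.01174/0.08261 = 0.1421 M.
Kb = Kw/Ka = 1.0e-14 / 3.0 x 10^-8 = 3.33e-7.
[OH^-] = sqrt(Kb x [ClO-]) = sqrt(3.33e-7 x 0.1421) = 0.000218 M.
pOH = 3.66, so pH = 14.00 - 3.66 = 10.34.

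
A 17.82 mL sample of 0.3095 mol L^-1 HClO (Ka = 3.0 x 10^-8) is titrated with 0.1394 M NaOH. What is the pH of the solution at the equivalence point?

n(HClO) = 0.3095 x 0.01782 = 0.005515 mol; V(NaOH) at equivalence = 0.005515/0.1394 = 0.03956 L.
At equivalence all the acid is converted to ClO-; total volume = 0.01782 + 0.03956 = 0.05738 L, so [ClO-] = 0.005515/0.05738 = 0.09611 M.
Kb = Kw/Ka = 1.0e-14 / 3.0 x 10^-8 = 3.33e-7.
[OH^-] = sqrt(Kb x [ClO-]) = sqrt(3.33e-7 x 0.09611) = 0.000179 M.
pOH = 3.75, so pH = 14.00 - 3.75 = 10.25.

10.25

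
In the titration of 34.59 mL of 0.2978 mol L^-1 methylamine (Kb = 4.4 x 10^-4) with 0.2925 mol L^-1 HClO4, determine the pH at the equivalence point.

5.74

n(CH3NH2) = 0.2978 x 0.03459 = 0.01030 mol; V(HClO4) at equivalence = 0.01030/0.2925 = 0.03522 L.
At equivalence the base is fully converted to CH3NH3+; total volume = 0.06981 L, so [CH3NH3+] = 0.01030/0.06981 = 0.1476 M.
Ka(CH3NH3+) = Kw/Kb = 1.0e-14 / 4.4 x 10^-4 = 2.27e-11.
[H^+] = sqrt(Ka x [CH3NH3+]) = sqrt(2.27e-11 x 0.1476) = 1.83e-6 M.
pH = -log(1.83e-6) = 5.74.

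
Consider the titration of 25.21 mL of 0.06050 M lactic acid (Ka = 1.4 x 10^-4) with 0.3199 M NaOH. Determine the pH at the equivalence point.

8.28

n(HC3H5O3) = 0.06050 x 0.02521 = 0.001525 mol; V(NaOH) at equivalence = 0.001525/0.3199 = 0.004768 L.
At equivalence all the acid is converted to C3H5O3-; total volume = 0.02521 + 0.004768 = 0.02998 L, so [C3H5O3-] = 0.001525/0.02998 = 0.05088 M.
Kb = Kw/Ka = 1.0e-14 / 1.4 x 10^-4 = 7.14e-11.
[OH^-] = sqrt(Kb x [C3H5O3-]) = sqrt(7.14e-11 x 0.05088) = 1.91e-6 M.
pOH = 5.72, so pH = 14.00 - 5.72 = 8.28.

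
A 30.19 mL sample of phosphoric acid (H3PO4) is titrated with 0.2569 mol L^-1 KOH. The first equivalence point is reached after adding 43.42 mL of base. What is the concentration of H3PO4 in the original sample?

0.369 M

n(KOH) = 0.2569 x 0.04342 = 0.01115 mol.
At the first equivalence point, 1 mol OH^- react per mol H3PO4, so n(H3PO4) = 0.01115 / 1 = 0.01115 mol.
[H3PO4] = 0.01115 / 0.03019 L = 0.369 M.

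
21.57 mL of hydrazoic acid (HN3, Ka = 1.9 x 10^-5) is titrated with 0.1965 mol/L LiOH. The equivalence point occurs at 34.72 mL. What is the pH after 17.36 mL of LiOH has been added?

4.72

17.36 mL is exactly half the equivalence volume (34.72/2), i.e. the half-equivalence point.
There, n(HA) = n(A^-), so pH = pKa = -log(1.9 x 10^-5) = 4.72.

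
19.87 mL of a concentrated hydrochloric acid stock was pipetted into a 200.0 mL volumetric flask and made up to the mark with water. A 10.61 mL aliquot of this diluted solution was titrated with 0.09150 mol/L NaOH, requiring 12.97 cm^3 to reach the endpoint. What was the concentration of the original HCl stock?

1.13 M

n(NaOH) = 0.09150 x 0.01297 = 0.001187 mol.
n(HCl) in the aliquot = 0.001187 mol.
[diluted HCl] = 0.001187 / 0.01061 = 0.1119 M.
Dilution factor = 200.0/19.87 = 10.07, so [stock] = 0.1119 x 10.07 = 1.13 M.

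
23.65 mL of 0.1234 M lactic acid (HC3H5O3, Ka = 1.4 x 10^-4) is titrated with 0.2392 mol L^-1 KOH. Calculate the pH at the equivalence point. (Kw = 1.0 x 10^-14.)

n(HC3H5O3) = 0.1234 x 0.02365 = 0.002918 mol; V(KOH) at equivalence = 0.002918/0.2392 = 0.01220 L.
At equivalence all the acid is converted to C3H5O3-; total volume = 0.02365 + 0.01220 = 0.03585 L, so [C3H5O3-] = 0.002918/0.03585 = 0.08140 M.
Kb = Kw/Ka = 1.0e-14 / 1.4 x 10^-4 = 7.14e-11.
[OH^-] = sqrt(Kb x [C3H5O3-]) = sqrt(7.14e-11 x 0.08140) = 2.41e-6 M.
pOH = 5.62, so pH = 14.00 - 5.62 = 8.38.

8.38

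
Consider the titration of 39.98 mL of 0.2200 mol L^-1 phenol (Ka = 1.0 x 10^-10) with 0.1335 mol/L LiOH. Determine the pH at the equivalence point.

11.46

n(C6H5OH) = 0.2200 x 0.03998 = 0.008796 mol; V(LiOH) at equivalence = 0.008796/0.1335 = 0.06588 L.
At equivalence all the acid is converted to C6H5O-; total volume = 0.03998 + 0.06588 = 0.1059 L, so [C6H5O-] = 0.008796/0.1059 = 0.08308 M.
Kb = Kw/Ka = 1.0e-14 / 1.0 x 10^-10 = 0.000100.
[OH^-] = sqrt(Kb x [C6H5O-]) = sqrt(0.000100 x 0.08308) = 0.00288 M.
pOH = 2.54, so pH = 14.00 - 2.54 = 11.46.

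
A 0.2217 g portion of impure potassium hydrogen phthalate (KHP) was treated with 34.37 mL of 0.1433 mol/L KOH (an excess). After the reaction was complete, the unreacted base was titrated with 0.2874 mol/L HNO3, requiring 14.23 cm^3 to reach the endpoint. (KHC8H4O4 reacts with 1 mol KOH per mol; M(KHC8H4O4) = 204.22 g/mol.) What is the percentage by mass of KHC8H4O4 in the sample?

Total n(KOH) added = 0.1433 x 0.03437 = 0.004925 mol.
n(HNO3) used = 0.2874 x 0.01423 = 0.004090 mol, which equals the excess n(KOH).
So n(KOH) consumed by the sample = 0.004925 - 0.004090 = 0.0008355 mol.
n(KHC8H4O4) = 0.0008355 / 1 = 0.0008355 mol.
mass KHC8H4O4 = 0.0008355 x 204.22 = 0.1706 g, so %KHC8H4O4 = 0.1706/0.2217 x 100 = 77.0%.

77.0%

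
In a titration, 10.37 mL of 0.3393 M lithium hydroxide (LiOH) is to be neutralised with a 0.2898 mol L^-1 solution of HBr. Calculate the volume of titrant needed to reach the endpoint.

12.1 mL

n(LiOH) = 0.3393 mol/L x 0.01037 L = 0.003519 mol.
At equivalence n(HBr) = n(LiOH) = 0.003519 mol.
V(HBr) = 0.003519 / 0.2898 = 0.01214 L = 12.1 mL.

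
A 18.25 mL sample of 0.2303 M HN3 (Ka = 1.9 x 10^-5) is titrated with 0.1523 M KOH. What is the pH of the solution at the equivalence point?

n(HN3) = 0.2303 x 0.01825 = 0.004203 mol; V(KOH) at equivalence = 0.004203/0.1523 = 0.02760 L.
At equivalence all the acid is converted to N3-; total volume = 0.01825 + 0.02760 = 0.04585 L, so [N3-] = 0.004203/0.04585 = 0.09167 M.
Kb = Kw/Ka = 1.0e-14 / 1.9 x 10^-5 = 5.26e-10.
[OH^-] = sqrt(Kb x [N3-]) = sqrt(5.26e-10 x 0.09167) = 6.95e-6 M.
pOH = 5.16, so pH = 14.00 - 5.16 = 8.84.

8.84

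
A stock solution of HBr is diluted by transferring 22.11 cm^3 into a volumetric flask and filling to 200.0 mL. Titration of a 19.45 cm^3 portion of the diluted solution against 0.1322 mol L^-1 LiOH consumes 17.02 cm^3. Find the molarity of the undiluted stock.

1.05 M

n(LiOH) = 0.1322 x 0.01702 = 0.002250 mol.
n(HBr) in the aliquot = 0.002250 mol.
[diluted HBr] = 0.002250 / 0.01945 = 0.1157 M.
Dilution factor = 200.0/22.11 = 9.046, so [stock] = 0.1157 x 9.046 = 1.05 M.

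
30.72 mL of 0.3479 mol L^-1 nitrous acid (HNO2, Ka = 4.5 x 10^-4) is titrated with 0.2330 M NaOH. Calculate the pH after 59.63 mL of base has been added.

12.55

n(acid) = 0.3479 x 0.03072 = 0.01069 mol; n(NaOH) added = 0.2330 x 0.05963 = 0.01389 mol.
Base is in excess by 0.01389 - 0.01069 = 0.003206 mol in a total volume of 0.09035 L.
[OH^-] = 0.003206/0.09035 = 0.03549 M, so pOH = 1.45 and pH = 14.00 - 1.45 = 12.55.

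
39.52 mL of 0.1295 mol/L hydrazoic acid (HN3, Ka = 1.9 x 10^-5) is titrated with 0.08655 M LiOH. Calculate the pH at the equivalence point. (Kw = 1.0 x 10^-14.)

8.72

n(HN3) = 0.1295 x 0.03952 = 0.005118 mol; V(LiOH) at equivalence = 0.005118/0.08655 = 0.05913 L.
At equivalence all the acid is converted to N3-; total volume = 0.03952 + 0.05913 = 0.09865 L, so [N3-] = 0.005118/0.09865 = 0.05188 M.
Kb = Kw/Ka = 1.0e-14 / 1.9 x 10^-5 = 5.26e-10.
[OH^-] = sqrt(Kb x [N3-]) = sqrt(5.26e-10 x 0.05188) = 5.23e-6 M.
pOH = 5.28, so pH = 14.00 - 5.28 = 8.72.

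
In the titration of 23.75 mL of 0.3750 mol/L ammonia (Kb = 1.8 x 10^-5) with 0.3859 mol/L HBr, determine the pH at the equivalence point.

4.99

n(NH3) = 0.3750 x 0.02375 = 0.008906 mol; V(HBr) at equivalence = 0.008906/0.3859 = 0.02308 L.
At equivalence the base is fully converted to NH4+; total volume = 0.04683 L, so [NH4+] = 0.008906/0.04683 = 0.1902 M.
Ka(NH4+) = Kw/Kb = 1.0e-14 / 1.8 x 10^-5 = 5.56e-10.
[H^+] = sqrt(Ka x [NH4+]) = sqrt(5.56e-10 x 0.1902) = 1.03e-5 M.
pH = -log(1.03e-5) = 4.99.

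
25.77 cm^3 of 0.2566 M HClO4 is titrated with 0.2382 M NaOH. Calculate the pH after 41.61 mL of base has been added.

n(acid) = 0.2566 x 0.02577 = 0.006613 mol; n(NaOH) added = 0.2382 x 0.04161 = 0.009912 mol.
Base is in excess by 0.009912 - 0.006613 = 0.003299 mol in a total volume of 0.06738 L.
[OH^-] = 0.003299/0.06738 = 0.04896 M, so pOH = 1.31 and pH = 14.00 - 1.31 = 12.69.

12.69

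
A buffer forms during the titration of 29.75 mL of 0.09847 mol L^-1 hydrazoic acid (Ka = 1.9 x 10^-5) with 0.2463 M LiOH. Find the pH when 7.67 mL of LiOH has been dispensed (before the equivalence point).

Initial n(HN3) = 0.09847 x 0.02975 = 0.002929 mol.
n(LiOH) added = 0.2463 x 0.007670 = 0.001889 mol, converting that many moles of HN3 to N3-.
Remaining n(HN3) = 0.001040 mol; n(N3-) = 0.001889 mol.
By Henderson-Hasselbalch, pH = pKa + log([A^-]/[HA]) = 4.72 + log(0.001889/0.001040) = 4.72 + (+0.26) = 4.98.

4.98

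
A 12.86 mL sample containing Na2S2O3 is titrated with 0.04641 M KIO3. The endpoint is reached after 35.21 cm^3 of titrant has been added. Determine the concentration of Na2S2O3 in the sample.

n(KIO3) = 0.04641 x 0.03521 = 0.001634 mol.
From the balanced equation, 1 mol KIO3 reacts with 6 mol Na2S2O3, so n(Na2S2O3) = 0.001634 x 6/1 = 0.009805 mol.
[Na2S2O3] = 0.009805 / 0.01286 L = 0.762 M.

0.762 M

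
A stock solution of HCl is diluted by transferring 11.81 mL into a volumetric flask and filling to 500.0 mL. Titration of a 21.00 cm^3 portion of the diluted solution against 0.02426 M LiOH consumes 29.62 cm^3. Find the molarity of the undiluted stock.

n(LiOH) = 0.02426 x 0.02962 = 0.0007186 mol.
n(HCl) in the aliquot = 0.0007186 mol.
[diluted HCl] = 0.0007186 / 0.02100 = 0.03422 M.
Dilution factor = 500.0/11.81 = 42.34, so [stock] = 0.03422 x 42.34 = 1.45 M.

1.45 M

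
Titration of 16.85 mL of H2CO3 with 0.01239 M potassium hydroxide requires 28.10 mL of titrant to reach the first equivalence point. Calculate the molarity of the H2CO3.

0.0207 M

n(KOH) = 0.01239 x 0.02810 = 0.0003482 mol.
At the first equivalence point, 1 mol OH^- react per mol H2CO3, so n(H2CO3) = 0.0003482 / 1 = 0.0003482 mol.
[H2CO3] = 0.0003482 / 0.01685 L = 0.0207 M.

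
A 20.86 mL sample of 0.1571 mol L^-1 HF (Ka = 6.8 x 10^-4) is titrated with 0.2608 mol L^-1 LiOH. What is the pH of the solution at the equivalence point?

n(HF) = 0.1571 x 0.02086 = 0.003277 mol; V(LiOH) at equivalence = 0.003277/0.2608 = 0.01257 L.
At equivalence all the acid is converted to F-; total volume = 0.02086 + 0.01257 = 0.03343 L, so [F-] = 0.003277/0.03343 = 0.09804 M.
Kb = Kw/Ka = 1.0e-14 / 6.8 x 10^-4 = 1.47e-11.
[OH^-] = sqrt(Kb x [F-]) = sqrt(1.47e-11 x 0.09804) = 1.20e-6 M.
pOH = 5.92, so pH = 14.00 - 5.92 = 8.08.

8.08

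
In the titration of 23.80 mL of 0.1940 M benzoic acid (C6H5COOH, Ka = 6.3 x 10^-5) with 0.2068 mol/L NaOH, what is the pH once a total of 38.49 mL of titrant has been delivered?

12.73

n(acid) = 0.1940 x 0.02380 = 0.004617 mol; n(NaOH) added = 0.2068 x 0.03849 = 0.007960 mol.
Base is in excess by 0.007960 - 0.004617 = 0.003343 mol in a total volume of 0.06229 L.
[OH^-] = 0.003343/0.06229 = 0.05366 M, so pOH = 1.27 and pH = 14.00 - 1.27 = 12.73.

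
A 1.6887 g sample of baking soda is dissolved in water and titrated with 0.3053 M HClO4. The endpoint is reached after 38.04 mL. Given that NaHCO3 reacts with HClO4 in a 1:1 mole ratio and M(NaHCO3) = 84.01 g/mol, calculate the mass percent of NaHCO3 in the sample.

57.8%

n(HClO4) = 0.3053 x 0.03804 = 0.01161 mol.
n(NaHCO3) = 0.01161 / 1 = 0.01161 mol.
mass of NaHCO3 = 0.01161 x 84.01 = 0.9757 g.
% purity = 0.9757 / 1.6887 x 100 = 57.8%.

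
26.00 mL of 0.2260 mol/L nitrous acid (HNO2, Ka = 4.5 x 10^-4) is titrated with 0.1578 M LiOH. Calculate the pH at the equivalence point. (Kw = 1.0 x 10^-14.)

8.16

n(HNO2) = 0.2260 x 0.02600 = 0.005876 mol; V(LiOH) at equivalence = 0.005876/0.1578 = 0.03724 L.
At equivalence all the acid is converted to NO2-; total volume = 0.02600 + 0.03724 = 0.06324 L, so [NO2-] = 0.005876/0.06324 = 0.09292 M.
Kb = Kw/Ka = 1.0e-14 / 4.5 x 10^-4 = 2.22e-11.
[OH^-] = sqrt(Kb x [NO2-]) = sqrt(2.22e-11 x 0.09292) = 1.44e-6 M.
pOH = 5.84, so pH = 14.00 - 5.84 = 8.16.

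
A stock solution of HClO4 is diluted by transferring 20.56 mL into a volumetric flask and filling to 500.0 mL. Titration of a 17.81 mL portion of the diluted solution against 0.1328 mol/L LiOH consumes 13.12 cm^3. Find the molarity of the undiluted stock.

n(LiOH) = 0.1328 x 0.01312 = 0.001742 mol.
n(HClO4) in the aliquot = 0.001742 mol.
[diluted HClO4] = 0.001742 / 0.01781 = 0.09783 M.
Dilution factor = 500.0/20.56 = 24.32, so [stock] = 0.09783 x 24.32 = 2.38 M.

2.38 M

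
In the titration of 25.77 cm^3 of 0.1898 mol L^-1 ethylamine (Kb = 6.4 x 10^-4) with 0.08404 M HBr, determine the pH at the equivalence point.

n(C2H5NH2) = 0.1898 x 0.02577 = 0.004891 mol; V(HBr) at equivalence = 0.004891/0.08404 = 0.05820 L.
At equivalence the base is fully converted to C2H5NH3+; total volume = 0.08397 L, so [C2H5NH3+] = 0.004891/0.08397 = 0.05825 M.
Ka(C2H5NH3+) = Kw/Kb = 1.0e-14 / 6.4 x 10^-4 = 1.56e-11.
[H^+] = sqrt(Ka x [C2H5NH3+]) = sqrt(1.56e-11 x 0.05825) = 9.54e-7 M.
pH = -log(9.54e-7) = 6.02.

6.02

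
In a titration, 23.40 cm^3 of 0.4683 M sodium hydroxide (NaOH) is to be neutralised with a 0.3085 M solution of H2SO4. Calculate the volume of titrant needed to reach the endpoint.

17.8 mL

n(NaOH) = 0.4683 mol/L x 0.02340 L = 0.01096 mol.
The neutralisation is 2 NaOH : 1 H2SO4, so n(H2SO4) = 0.01096 x 1/2 = 0.005479 mol.
V(H2SO4) = 0.005479 / 0.3085 = 0.01776 L = 17.8 mL.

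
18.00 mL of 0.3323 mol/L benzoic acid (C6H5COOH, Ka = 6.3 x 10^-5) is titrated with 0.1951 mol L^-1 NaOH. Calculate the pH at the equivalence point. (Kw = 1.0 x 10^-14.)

n(C6H5COOH) = 0.3323 x 0.01800 = 0.005981 mol; V(NaOH) at equivalence = 0.005981/0.1951 = 0.03066 L.
At equivalence all the acid is converted to C6H5COO-; total volume = 0.01800 + 0.03066 = 0.04866 L, so [C6H5COO-] = 0.005981/0.04866 = 0.1229 M.
Kb = Kw/Ka = 1.0e-14 / 6.3 x 10^-5 = 1.59e-10.
[OH^-] = sqrt(Kb x [C6H5COO-]) = sqrt(1.59e-10 x 0.1229) = 4.42e-6 M.
pOH = 5.35, so pH = 14.00 - 5.35 = 8.65.

8.65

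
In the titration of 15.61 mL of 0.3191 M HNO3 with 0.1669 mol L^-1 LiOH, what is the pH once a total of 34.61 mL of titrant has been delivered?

12.20

n(acid) = 0.3191 x 0.01561 = 0.004981 mol; n(LiOH) added = 0.1669 x 0.03461 = 0.005776 mol.
Base is in excess by 0.005776 - 0.004981 = 0.0007953 mol in a total volume of 0.05022 L.
[OH^-] = 0.0007953/0.05022 = 0.01584 M, so pOH = 1.80 and pH = 14.00 - 1.80 = 12.20.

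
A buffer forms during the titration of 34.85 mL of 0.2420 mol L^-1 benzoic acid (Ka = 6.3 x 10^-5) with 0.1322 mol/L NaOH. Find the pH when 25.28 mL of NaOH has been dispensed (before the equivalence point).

Initial n(C6H5COOH) = 0.2420 x 0.03485 = 0.008434 mol.
n(NaOH) added = 0.1322 x 0.02528 = 0.003342 mol, converting that many moles of C6H5COOH to C6H5COO-.
Remaining n(C6H5COOH) = 0.005092 mol; n(C6H5COO-) = 0.003342 mol.
By Henderson-Hasselbalch, pH = pKa + log([A^-]/[HA]) = 4.20 + log(0.003342/0.005092) = 4.20 + (-0.18) = 4.02.

4.02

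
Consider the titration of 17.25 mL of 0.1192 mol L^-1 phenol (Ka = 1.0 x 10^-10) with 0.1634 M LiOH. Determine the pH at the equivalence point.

n(C6H5OH) = 0.1192 x 0.01725 = 0.002056 mol; V(LiOH) at equivalence = 0.002056/0.1634 = 0.01258 L.
At equivalence all the acid is converted to C6H5O-; total volume = 0.01725 + 0.01258 = 0.02983 L, so [C6H5O-] = 0.002056/0.02983 = 0.06892 M.
Kb = Kw/Ka = 1.0e-14 / 1.0 x 10^-10 = 0.000100.
[OH^-] = sqrt(Kb x [C6H5O-]) = sqrt(0.000100 x 0.06892) = 0.00263 M.
pOH = 2.58, so pH = 14.00 - 2.58 = 11.42.

11.42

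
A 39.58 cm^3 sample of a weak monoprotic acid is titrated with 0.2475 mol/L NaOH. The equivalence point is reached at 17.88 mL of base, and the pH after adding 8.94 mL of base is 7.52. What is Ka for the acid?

8.94 mL is half of the equivalence volume, so this is the half-equivalence point where [HA] = [A^-].
At half-equivalence pH = pKa, so pKa = 7.52.
Ka = 10^(-7.52) = 3.0 x 10^-8.

3.0 x 10^-8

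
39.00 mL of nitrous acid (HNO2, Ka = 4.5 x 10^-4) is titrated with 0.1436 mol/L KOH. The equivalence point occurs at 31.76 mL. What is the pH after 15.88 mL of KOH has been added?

3.35

15.88 mL is exactly half the equivalence volume (31.76/2), i.e. the half-equivalence point.
There, n(HA) = n(A^-), so pH = pKa = -log(4.5 x 10^-4) = 3.35.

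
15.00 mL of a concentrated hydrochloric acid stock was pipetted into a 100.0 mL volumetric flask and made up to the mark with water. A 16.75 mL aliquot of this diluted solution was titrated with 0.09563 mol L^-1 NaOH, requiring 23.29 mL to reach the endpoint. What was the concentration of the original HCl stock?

0.886 M

n(NaOH) = 0.09563 x 0.02329 = 0.002227 mol.
n(HCl) in the aliquot = 0.002227 mol.
[diluted HCl] = 0.002227 / 0.01675 = 0.1330 M.
Dilution factor = 100.0/15.00 = 6.667, so [stock] = 0.1330 x 6.667 = 0.886 M.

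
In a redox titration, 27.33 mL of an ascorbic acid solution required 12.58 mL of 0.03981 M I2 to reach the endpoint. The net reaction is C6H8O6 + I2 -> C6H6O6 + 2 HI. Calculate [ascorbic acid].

0.0183 M

n(I2) = 0.03981 x 0.01258 = 0.0005008 mol.
From the balanced equation, 1 mol I2 reacts with 1 mol ascorbic acid, so n(ascorbic acid) = 0.0005008 x 1/1 = 0.0005008 mol.
[ascorbic acid] = 0.0005008 / 0.02733 L = 0.0183 M.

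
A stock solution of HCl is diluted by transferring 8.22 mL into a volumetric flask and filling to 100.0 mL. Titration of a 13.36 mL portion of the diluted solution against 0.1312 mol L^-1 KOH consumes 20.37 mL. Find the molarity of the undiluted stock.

2.43 M

n(KOH) = 0.1312 x 0.02037 = 0.002673 mol.
n(HCl) in the aliquot = 0.002673 mol.
[diluted HCl] = 0.002673 / 0.01336 = 0.2000 M.
Dilution factor = 100.0/8.220 = 12.17, so [stock] = 0.2000 x 12.17 = 2.43 M.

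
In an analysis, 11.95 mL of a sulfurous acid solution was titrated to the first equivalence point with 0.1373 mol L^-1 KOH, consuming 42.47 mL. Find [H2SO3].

n(KOH) = 0.1373 x 0.04247 = 0.005831 mol.
At the first equivalence point, 1 mol OH^- react per mol H2SO3, so n(H2SO3) = 0.005831 / 1 = 0.005831 mol.
[H2SO3] = 0.005831 / 0.01195 L = 0.488 M.

0.488 M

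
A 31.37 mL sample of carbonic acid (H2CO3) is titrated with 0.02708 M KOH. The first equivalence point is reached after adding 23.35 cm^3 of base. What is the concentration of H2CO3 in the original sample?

0.0202 M

n(KOH) = 0.02708 x 0.02335 = 0.0006323 mol.
At the first equivalence point, 1 mol OH^- react per mol H2CO3, so n(H2CO3) = 0.0006323 / 1 = 0.0006323 mol.
[H2CO3] = 0.0006323 / 0.03137 L = 0.0202 M.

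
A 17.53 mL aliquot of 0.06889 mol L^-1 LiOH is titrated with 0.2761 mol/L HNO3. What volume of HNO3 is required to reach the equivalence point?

4.37 mL

n(LiOH) = 0.06889 mol/L x 0.01753 L = 0.001208 mol.
At equivalence n(HNO3) = n(LiOH) = 0.001208 mol.
V(HNO3) = 0.001208 / 0.2761 = 0.004374 L = 4.37 mL.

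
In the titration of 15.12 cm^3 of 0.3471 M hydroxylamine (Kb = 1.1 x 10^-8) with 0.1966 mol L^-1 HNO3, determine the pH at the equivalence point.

n(NH2OH) = 0.3471 x 0.01512 = 0.005248 mol; V(HNO3) at equivalence = 0.005248/0.1966 = 0.02669 L.
At equivalence the base is fully converted to NH3OH+; total volume = 0.04181 L, so [NH3OH+] = 0.005248/0.04181 = 0.1255 M.
Ka(NH3OH+) = Kw/Kb = 1.0e-14 / 1.1 x 10^-8 = 9.09e-7.
[H^+] = sqrt(Ka x [NH3OH+]) = sqrt(9.09e-7 x 0.1255) = 0.000338 M.
pH = -log(0.000338) = 3.47.

3.47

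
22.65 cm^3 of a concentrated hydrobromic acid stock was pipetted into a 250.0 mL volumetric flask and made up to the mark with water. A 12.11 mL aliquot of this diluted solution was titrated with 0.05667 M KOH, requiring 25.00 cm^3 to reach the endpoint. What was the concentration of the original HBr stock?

n(KOH) = 0.05667 x 0.02500 = 0.001417 mol.
n(HBr) in the aliquot = 0.001417 mol.
[diluted HBr] = 0.001417 / 0.01211 = 0.1170 M.
Dilution factor = 250.0/22.65 = 11.04, so [stock] = 0.1170 x 11.04 = 1.29 M.

1.29 M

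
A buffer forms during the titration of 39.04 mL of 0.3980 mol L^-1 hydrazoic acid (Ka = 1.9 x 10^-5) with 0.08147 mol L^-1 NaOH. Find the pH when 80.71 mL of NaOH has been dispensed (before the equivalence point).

4.59

Initial n(HN3) = 0.3980 x 0.03904 = 0.01554 mol.
n(NaOH) added = 0.08147 x 0.08071 = 0.006575 mol, converting that many moles of HN3 to N3-.
Remaining n(HN3) = 0.008962 mol; n(N3-) = 0.006575 mol.
By Henderson-Hasselbalch, pH = pKa + log([A^-]/[HA]) = 4.72 + log(0.006575/0.008962) = 4.72 + (-0.13) = 4.59.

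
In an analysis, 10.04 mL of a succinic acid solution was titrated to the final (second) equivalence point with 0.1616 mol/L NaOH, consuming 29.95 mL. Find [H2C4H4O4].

0.241 M

n(NaOH) = 0.1616 x 0.02995 = 0.004840 mol.
At the final (second) equivalence point, 2 mol OH^- react per mol H2C4H4O4, so n(H2C4H4O4) = 0.004840 / 2 = 0.002420 mol.
[H2C4H4O4] = 0.002420 / 0.01004 L = 0.241 M.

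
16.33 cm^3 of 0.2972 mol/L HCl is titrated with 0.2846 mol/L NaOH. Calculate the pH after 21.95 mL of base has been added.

12.56

n(acid) = 0.2972 x 0.01633 = 0.004853 mol; n(NaOH) added = 0.2846 x 0.02195 = 0.006247 mol.
Base is in excess by 0.006247 - 0.004853 = 0.001394 mol in a total volume of 0.03828 L.
[OH^-] = 0.001394/0.03828 = 0.03641 M, so pOH = 1.44 and pH = 14.00 - 1.44 = 12.56.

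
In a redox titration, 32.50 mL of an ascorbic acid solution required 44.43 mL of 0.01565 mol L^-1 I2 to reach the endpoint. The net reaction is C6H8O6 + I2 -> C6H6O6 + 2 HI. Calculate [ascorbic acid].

n(I2) = 0.01565 x 0.04443 = 0.0006953 mol.
From the balanced equation, 1 mol I2 reacts with 1 mol ascorbic acid, so n(ascorbic acid) = 0.0006953 x 1/1 = 0.0006953 mol.
[ascorbic acid] = 0.0006953 / 0.03250 L = 0.0214 M.

0.0214 M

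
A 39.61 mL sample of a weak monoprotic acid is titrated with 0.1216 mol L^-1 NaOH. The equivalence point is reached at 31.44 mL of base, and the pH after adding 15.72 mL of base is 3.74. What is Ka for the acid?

1.8 x 10^-4

15.72 mL is half of the equivalence volume, so this is the half-equivalence point where [HA] = [A^-].
At half-equivalence pH = pKa, so pKa = 3.74.
Ka = 10^(-3.74) = 1.8 x 10^-4.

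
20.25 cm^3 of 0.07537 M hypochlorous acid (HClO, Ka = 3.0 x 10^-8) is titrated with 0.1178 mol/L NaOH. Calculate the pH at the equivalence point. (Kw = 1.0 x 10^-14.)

n(HClO) = 0.07537 x 0.02025 = 0.001526 mol; V(NaOH) at equivalence = 0.001526/0.1178 = 0.01296 L.
At equivalence all the acid is converted to ClO-; total volume = 0.02025 + 0.01296 = 0.03321 L, so [ClO-] = 0.001526/0.03321 = 0.04596 M.
Kb = Kw/Ka = 1.0e-14 / 3.0 x 10^-8 = 3.33e-7.
[OH^-] = sqrt(Kb x [ClO-]) = sqrt(3.33e-7 x 0.04596) = 0.000124 M.
pOH = 3.91, so pH = 14.00 - 3.91 = 10.09.

10.09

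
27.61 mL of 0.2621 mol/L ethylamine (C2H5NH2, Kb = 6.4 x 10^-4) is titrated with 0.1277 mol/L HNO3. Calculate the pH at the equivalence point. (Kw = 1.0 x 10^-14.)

5.94

n(C2H5NH2) = 0.2621 x 0.02761 = 0.007237 mol; V(HNO3) at equivalence = 0.007237/0.1277 = 0.05667 L.
At equivalence the base is fully converted to C2H5NH3+; total volume = 0.08428 L, so [C2H5NH3+] = 0.007237/0.08428 = 0.08586 M.
Ka(C2H5NH3+) = Kw/Kb = 1.0e-14 / 6.4 x 10^-4 = 1.56e-11.
[H^+] = sqrt(Ka x [C2H5NH3+]) = sqrt(1.56e-11 x 0.08586) = 1.16e-6 M.
pH = -log(1.16e-6) = 5.94.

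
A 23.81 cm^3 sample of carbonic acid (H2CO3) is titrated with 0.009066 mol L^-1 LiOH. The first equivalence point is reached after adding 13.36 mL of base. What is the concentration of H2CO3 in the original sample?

n(LiOH) = 0.009066 x 0.01336 = 0.0001211 mol.
At the first equivalence point, 1 mol OH^- react per mol H2CO3, so n(H2CO3) = 0.0001211 / 1 = 0.0001211 mol.
[H2CO3] = 0.0001211 / 0.02381 L = 0.00509 M.

0.00509 M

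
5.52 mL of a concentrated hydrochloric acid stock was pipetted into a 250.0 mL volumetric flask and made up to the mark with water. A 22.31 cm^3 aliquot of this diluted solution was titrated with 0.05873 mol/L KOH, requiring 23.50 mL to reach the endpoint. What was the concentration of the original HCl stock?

n(KOH) = 0.05873 x 0.02350 = 0.001380 mol.
n(HCl) in the aliquot = 0.001380 mol.
[diluted HCl] = 0.001380 / 0.02231 = 0.06186 M.
Dilution factor = 250.0/5.520 = 45.29, so [stock] = 0.06186 x 45.29 = 2.80 M.

2.80 M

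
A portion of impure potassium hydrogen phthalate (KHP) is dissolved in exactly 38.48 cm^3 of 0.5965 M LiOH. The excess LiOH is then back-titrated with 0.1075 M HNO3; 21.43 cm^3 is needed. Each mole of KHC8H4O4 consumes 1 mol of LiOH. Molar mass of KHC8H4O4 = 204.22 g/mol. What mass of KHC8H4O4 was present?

Total n(LiOH) added = 0.5965 x 0.03848 = 0.02295 mol.
n(HNO3) used = 0.1075 x 0.02143 = 0.002304 mol, which equals the excess n(LiOH).
So n(LiOH) consumed by the sample = 0.02295 - 0.002304 = 0.02065 mol.
n(KHC8H4O4) = 0.02065 / 1 = 0.02065 mol.
mass = 0.02065 mol x 204.22 g/mol = 4.22 g.

4.22 g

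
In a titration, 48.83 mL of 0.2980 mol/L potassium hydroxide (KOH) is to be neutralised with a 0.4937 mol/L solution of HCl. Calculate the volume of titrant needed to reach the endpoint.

29.5 mL

n(KOH) = 0.2980 mol/L x 0.04883 L = 0.01455 mol.
At equivalence n(HCl) = n(KOH) = 0.01455 mol.
V(HCl) = 0.01455 / 0.4937 = 0.02947 L = 29.5 mL.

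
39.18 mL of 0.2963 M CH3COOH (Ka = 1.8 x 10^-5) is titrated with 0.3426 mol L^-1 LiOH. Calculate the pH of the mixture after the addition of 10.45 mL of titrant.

4.39

Initial n(CH3COOH) = 0.2963 x 0.03918 = 0.01161 mol.
n(LiOH) added = 0.3426 x 0.01045 = 0.003580 mol, converting that many moles of CH3COOH to CH3COO-.
Remaining n(CH3COOH) = 0.008029 mol; n(CH3COO-) = 0.003580 mol.
By Henderson-Hasselbalch, pH = pKa + log([A^-]/[HA]) = 4.74 + log(0.003580/0.008029) = 4.74 + (-0.35) = 4.39.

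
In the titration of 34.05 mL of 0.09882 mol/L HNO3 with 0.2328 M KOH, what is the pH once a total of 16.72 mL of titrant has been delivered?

n(acid) = 0.09882 x 0.03405 = 0.003365 mol; n(KOH) added = 0.2328 x 0.01672 = 0.003892 mol.
Base is in excess by 0.003892 - 0.003365 = 0.0005276 mol in a total volume of 0.05077 L.
[OH^-] = 0.0005276/0.05077 = 0.01039 M, so pOH = 1.98 and pH = 14.00 - 1.98 = 12.02.

12.02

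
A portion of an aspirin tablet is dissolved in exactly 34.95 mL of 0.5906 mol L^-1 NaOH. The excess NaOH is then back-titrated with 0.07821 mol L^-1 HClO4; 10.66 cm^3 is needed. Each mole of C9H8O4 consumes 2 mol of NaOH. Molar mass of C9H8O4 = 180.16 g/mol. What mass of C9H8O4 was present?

Total n(NaOH) added = 0.5906 x 0.03495 = 0.02064 mol.
n(HClO4) used = 0.07821 x 0.01066 = 0.0008337 mol, which equals the excess n(NaOH).
So n(NaOH) consumed by the sample = 0.02064 - 0.0008337 = 0.01981 mol.
n(C9H8O4) = 0.01981 / 2 = 0.009904 mol.
mass = 0.009904 mol x 180.16 g/mol = 1.78 g.

1.78 g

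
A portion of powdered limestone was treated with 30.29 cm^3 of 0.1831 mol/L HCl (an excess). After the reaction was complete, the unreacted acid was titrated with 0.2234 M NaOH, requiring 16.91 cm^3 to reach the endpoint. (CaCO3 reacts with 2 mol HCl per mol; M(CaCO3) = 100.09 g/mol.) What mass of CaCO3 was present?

Total n(HCl) added = 0.1831 x 0.03029 = 0.005546 mol.
n(NaOH) used = 0.2234 x 0.01691 = 0.003778 mol, which equals the excess n(HCl).
So n(HCl) consumed by the sample = 0.005546 - 0.003778 = 0.001768 mol.
n(CaCO3) = 0.001768 / 2 = 0.0008842 mol.
mass = 0.0008842 mol x 100.09 g/mol = 0.0885 g.

0.0885 g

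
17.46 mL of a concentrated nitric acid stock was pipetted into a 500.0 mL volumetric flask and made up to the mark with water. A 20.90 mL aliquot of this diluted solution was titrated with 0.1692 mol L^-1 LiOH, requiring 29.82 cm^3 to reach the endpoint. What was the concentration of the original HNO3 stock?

6.91 M

n(LiOH) = 0.1692 x 0.02982 = 0.005046 mol.
n(HNO3) in the aliquot = 0.005046 mol.
[diluted HNO3] = 0.005046 / 0.02090 = 0.2414 M.
Dilution factor = 500.0/17.46 = 28.64, so [stock] = 0.2414 x 28.64 = 6.91 M.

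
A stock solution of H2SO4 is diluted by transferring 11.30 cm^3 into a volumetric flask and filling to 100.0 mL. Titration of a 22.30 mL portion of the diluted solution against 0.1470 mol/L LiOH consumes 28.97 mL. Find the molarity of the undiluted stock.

n(LiOH) = 0.1470 x 0.02897 = 0.004259 mol.
n(H2SO4) in the aliquot = 0.004259 x 1/2 = 0.002129 mol.
[diluted H2SO4] = 0.002129 / 0.02230 = 0.09548 M.
Dilution factor = 100.0/11.30 = 8.850, so [stock] = 0.09548 x 8.850 = 0.845 M.

0.845 M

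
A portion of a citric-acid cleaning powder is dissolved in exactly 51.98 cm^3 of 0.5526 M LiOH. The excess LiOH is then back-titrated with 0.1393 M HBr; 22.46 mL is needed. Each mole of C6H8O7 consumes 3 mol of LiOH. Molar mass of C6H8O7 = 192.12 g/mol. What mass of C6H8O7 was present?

Total n(LiOH) added = 0.5526 x 0.05198 = 0.02872 mol.
n(HBr) used = 0.1393 x 0.02246 = 0.003129 mol, which equals the excess n(LiOH).
So n(LiOH) consumed by the sample = 0.02872 - 0.003129 = 0.02560 mol.
n(C6H8O7) = 0.02560 / 3 = 0.008532 mol.
mass = 0.008532 mol x 192.12 g/mol = 1.64 g.

1.64 g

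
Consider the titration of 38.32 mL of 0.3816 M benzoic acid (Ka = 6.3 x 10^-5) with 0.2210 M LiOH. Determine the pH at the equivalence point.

8.67

n(C6H5COOH) = 0.3816 x 0.03832 = 0.01462 mol; V(LiOH) at equivalence = 0.01462/0.2210 = 0.06617 L.
At equivalence all the acid is converted to C6H5COO-; total volume = 0.03832 + 0.06617 = 0.1045 L, so [C6H5COO-] = 0.01462/0.1045 = 0.1399 M.
Kb = Kw/Ka = 1.0e-14 / 6.3 x 10^-5 = 1.59e-10.
[OH^-] = sqrt(Kb x [C6H5COO-]) = sqrt(1.59e-10 x 0.1399) = 4.71e-6 M.
pOH = 5.33, so pH = 14.00 - 5.33 = 8.67.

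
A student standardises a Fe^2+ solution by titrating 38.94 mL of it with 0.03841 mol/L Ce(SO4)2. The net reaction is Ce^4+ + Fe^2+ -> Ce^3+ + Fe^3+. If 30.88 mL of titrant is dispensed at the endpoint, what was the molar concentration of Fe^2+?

n(Ce(SO4)2) = 0.03841 x 0.03088 = 0.001186 mol.
From the balanced equation, 1 mol Ce(SO4)2 reacts with 1 mol Fe^2+, so n(Fe^2+) = 0.001186 x 1/1 = 0.001186 mol.
[Fe^2+] = 0.001186 / 0.03894 L = 0.0305 M.

0.0305 M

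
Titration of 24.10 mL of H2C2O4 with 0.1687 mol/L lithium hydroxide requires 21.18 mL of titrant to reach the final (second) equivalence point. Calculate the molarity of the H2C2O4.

0.0741 M

n(LiOH) = 0.1687 x 0.02118 = 0.003573 mol.
At the final (second) equivalence point, 2 mol OH^- react per mol H2C2O4, so n(H2C2O4) = 0.003573 / 2 = 0.001787 mol.
[H2C2O4] = 0.001787 / 0.02410 L = 0.0741 M.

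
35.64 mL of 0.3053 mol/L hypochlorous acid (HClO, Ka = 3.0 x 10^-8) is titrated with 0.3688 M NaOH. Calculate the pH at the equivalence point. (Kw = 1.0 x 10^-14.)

n(HClO) = 0.3053 x 0.03564 = 0.01088 mol; V(NaOH) at equivalence = 0.01088/0.3688 = 0.02950 L.
At equivalence all the acid is converted to ClO-; total volume = 0.03564 + 0.02950 = 0.06514 L, so [ClO-] = 0.01088/0.06514 = 0.1670 M.
Kb = Kw/Ka = 1.0e-14 / 3.0 x 10^-8 = 3.33e-7.
[OH^-] = sqrt(Kb x [ClO-]) = sqrt(3.33e-7 x 0.1670) = 0.000236 M.
pOH = 3.63, so pH = 14.00 - 3.63 = 10.37.

10.37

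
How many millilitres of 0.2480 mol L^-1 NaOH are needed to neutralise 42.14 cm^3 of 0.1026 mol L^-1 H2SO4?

n(H2SO4) = 0.1026 mol/L x 0.04214 L = 0.004324 mol.
The neutralisation is 1 H2SO4 : 2 NaOH, so n(NaOH) = 0.004324 x 2/1 = 0.008647 mol.
V(NaOH) = 0.008647 / 0.2480 = 0.03487 L = 34.9 mL.

34.9 mL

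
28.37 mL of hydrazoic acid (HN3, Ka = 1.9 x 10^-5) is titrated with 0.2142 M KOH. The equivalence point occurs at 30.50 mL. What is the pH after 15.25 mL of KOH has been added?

4.72

15.25 mL is exactly half the equivalence volume (30.50/2), i.e. the half-equivalence point.
There, n(HA) = n(A^-), so pH = pKa = -log(1.9 x 10^-5) = 4.72.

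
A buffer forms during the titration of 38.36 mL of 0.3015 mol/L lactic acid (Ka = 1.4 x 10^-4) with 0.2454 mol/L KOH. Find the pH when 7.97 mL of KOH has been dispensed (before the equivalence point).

Initial n(HC3H5O3) = 0.3015 x 0.03836 = 0.01157 mol.
n(KOH) added = 0.2454 x 0.007970 = 0.001956 mol, converting that many moles of HC3H5O3 to C3H5O3-.
Remaining n(HC3H5O3) = 0.009610 mol; n(C3H5O3-) = 0.001956 mol.
By Henderson-Hasselbalch, pH = pKa + log([A^-]/[HA]) = 3.85 + log(0.001956/0.009610) = 3.85 + (-0.69) = 3.16.

3.16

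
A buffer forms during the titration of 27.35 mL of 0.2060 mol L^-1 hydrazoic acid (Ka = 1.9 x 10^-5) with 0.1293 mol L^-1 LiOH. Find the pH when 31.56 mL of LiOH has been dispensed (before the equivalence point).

5.14

Initial n(HN3) = 0.2060 x 0.02735 = 0.005634 mol.
n(LiOH) added = 0.1293 x 0.03156 = 0.004081 mol, converting that many moles of HN3 to N3-.
Remaining n(HN3) = 0.001553 mol; n(N3-) = 0.004081 mol.
By Henderson-Hasselbalch, pH = pKa + log([A^-]/[HA]) = 4.72 + log(0.004081/0.001553) = 4.72 + (+0.42) = 5.14.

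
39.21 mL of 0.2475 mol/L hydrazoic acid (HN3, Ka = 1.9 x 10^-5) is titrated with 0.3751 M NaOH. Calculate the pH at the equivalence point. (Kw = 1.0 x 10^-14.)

n(HN3) = 0.2475 x 0.03921 = 0.009704 mol; V(NaOH) at equivalence = 0.009704/0.3751 = 0.02587 L.
At equivalence all the acid is converted to N3-; total volume = 0.03921 + 0.02587 = 0.06508 L, so [N3-] = 0.009704/0.06508 = 0.1491 M.
Kb = Kw/Ka = 1.0e-14 / 1.9 x 10^-5 = 5.26e-10.
[OH^-] = sqrt(Kb x [N3-]) = sqrt(5.26e-10 x 0.1491) = 8.86e-6 M.
pOH = 5.05, so pH = 14.00 - 5.05 = 8.95.

8.95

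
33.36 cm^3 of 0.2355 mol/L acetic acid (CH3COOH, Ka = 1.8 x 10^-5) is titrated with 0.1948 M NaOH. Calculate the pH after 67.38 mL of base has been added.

n(acid) = 0.2355 x 0.03336 = 0.007856 mol; n(NaOH) added = 0.1948 x 0.06738 = 0.01313 mol.
Base is in excess by 0.01313 - 0.007856 = 0.005269 mol in a total volume of 0.1007 L.
[OH^-] = 0.005269/0.1007 = 0.05231 M, so pOH = 1.28 and pH = 14.00 - 1.28 = 12.72.

12.72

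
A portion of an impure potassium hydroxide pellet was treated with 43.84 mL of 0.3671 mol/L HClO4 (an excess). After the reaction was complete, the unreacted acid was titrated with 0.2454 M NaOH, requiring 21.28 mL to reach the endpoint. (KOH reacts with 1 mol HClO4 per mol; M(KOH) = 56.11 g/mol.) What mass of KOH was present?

Total n(HClO4) added = 0.3671 x 0.04384 = 0.01609 mol.
n(NaOH) used = 0.2454 x 0.02128 = 0.005222 mol, which equals the excess n(HClO4).
So n(HClO4) consumed by the sample = 0.01609 - 0.005222 = 0.01087 mol.
n(KOH) = 0.01087 / 1 = 0.01087 mol.
mass = 0.01087 mol x 56.11 g/mol = 0.610 g.

0.610 g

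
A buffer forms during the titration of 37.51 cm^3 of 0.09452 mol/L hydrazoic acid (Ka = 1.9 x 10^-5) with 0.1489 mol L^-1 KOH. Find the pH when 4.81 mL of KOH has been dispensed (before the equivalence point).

4.12

Initial n(HN3) = 0.09452 x 0.03751 = 0.003545 mol.
n(KOH) added = 0.1489 x 0.004810 = 0.0007162 mol, converting that many moles of HN3 to N3-.
Remaining n(HN3) = 0.002829 mol; n(N3-) = 0.0007162 mol.
By Henderson-Hasselbalch, pH = pKa + log([A^-]/[HA]) = 4.72 + log(0.0007162/0.002829) = 4.72 + (-0.60) = 4.12.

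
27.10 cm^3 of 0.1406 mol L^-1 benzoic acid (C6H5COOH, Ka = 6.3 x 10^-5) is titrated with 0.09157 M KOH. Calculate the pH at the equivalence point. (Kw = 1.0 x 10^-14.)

8.47

n(C6H5COOH) = 0.1406 x 0.02710 = 0.003810 mol; V(KOH) at equivalence = 0.003810/0.09157 = 0.04161 L.
At equivalence all the acid is converted to C6H5COO-; total volume = 0.02710 + 0.04161 = 0.06871 L, so [C6H5COO-] = 0.003810/0.06871 = 0.05545 M.
Kb = Kw/Ka = 1.0e-14 / 6.3 x 10^-5 = 1.59e-10.
[OH^-] = sqrt(Kb x [C6H5COO-]) = sqrt(1.59e-10 x 0.05545) = 2.97e-6 M.
pOH = 5.53, so pH = 14.00 - 5.53 = 8.47.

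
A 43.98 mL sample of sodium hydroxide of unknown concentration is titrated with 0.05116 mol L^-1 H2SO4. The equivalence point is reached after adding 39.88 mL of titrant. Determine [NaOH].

n(H2SO4) delivered = 0.05116 x 0.03988 = 0.002040 mol.
The reaction is 2 NaOH + 1 H2SO4, so n(NaOH) = 0.002040 x 2/1 = 0.004081 mol.
[NaOH] = 0.004081 mol / 0.04398 L = 0.0928 M.

0.0928 M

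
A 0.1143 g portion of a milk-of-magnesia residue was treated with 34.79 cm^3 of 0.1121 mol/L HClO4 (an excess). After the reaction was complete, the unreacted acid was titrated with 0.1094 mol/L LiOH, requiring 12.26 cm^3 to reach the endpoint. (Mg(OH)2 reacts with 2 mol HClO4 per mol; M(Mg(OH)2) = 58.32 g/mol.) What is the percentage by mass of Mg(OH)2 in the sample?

65.3%

Total n(HClO4) added = 0.1121 x 0.03479 = 0.003900 mol.
n(LiOH) used = 0.1094 x 0.01226 = 0.001341 mol, which equals the excess n(HClO4).
So n(HClO4) consumed by the sample = 0.003900 - 0.001341 = 0.002559 mol.
n(Mg(OH)2) = 0.002559 / 2 = 0.001279 mol.
mass Mg(OH)2 = 0.001279 x 58.32 = 0.07461 g, so %Mg(OH)2 = 0.07461/0.1143 x 100 = 65.3%.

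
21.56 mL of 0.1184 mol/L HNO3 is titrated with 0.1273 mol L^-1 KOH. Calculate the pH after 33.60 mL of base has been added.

n(acid) = 0.1184 x 0.02156 = 0.002553 mol; n(KOH) added = 0.1273 x 0.03360 = 0.004277 mol.
Base is in excess by 0.004277 - 0.002553 = 0.001725 mol in a total volume of 0.05516 L.
[OH^-] = 0.001725/0.05516 = 0.03126 M, so pOH = 1.50 and pH = 14.00 - 1.50 = 12.50.

12.50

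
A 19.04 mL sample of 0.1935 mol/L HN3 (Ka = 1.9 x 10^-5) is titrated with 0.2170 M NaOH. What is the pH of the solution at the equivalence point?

8.87

n(HN3) = 0.1935 x 0.01904 = 0.003684 mol; V(NaOH) at equivalence = 0.003684/0.2170 = 0.01698 L.
At equivalence all the acid is converted to N3-; total volume = 0.01904 + 0.01698 = 0.03602 L, so [N3-] = 0.003684/0.03602 = 0.1023 M.
Kb = Kw/Ka = 1.0e-14 / 1.9 x 10^-5 = 5.26e-10.
[OH^-] = sqrt(Kb x [N3-]) = sqrt(5.26e-10 x 0.1023) = 7.34e-6 M.
pOH = 5.13, so pH = 14.00 - 5.13 = 8.87.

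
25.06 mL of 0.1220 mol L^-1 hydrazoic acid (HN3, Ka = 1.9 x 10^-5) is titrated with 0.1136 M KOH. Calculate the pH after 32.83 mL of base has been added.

n(acid) = 0.1220 x 0.02506 = 0.003057 mol; n(KOH) added = 0.1136 x 0.03283 = 0.003729 mol.
Base is in excess by 0.003729 - 0.003057 = 0.0006722 mol in a total volume of 0.05789 L.
[OH^-] = 0.0006722/0.05789 = 0.01161 M, so pOH = 1.94 and pH = 14.00 - 1.94 = 12.06.

12.06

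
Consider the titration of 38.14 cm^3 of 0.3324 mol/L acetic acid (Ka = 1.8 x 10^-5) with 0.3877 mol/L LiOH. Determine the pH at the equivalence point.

9.00

n(CH3COOH) = 0.3324 x 0.03814 = 0.01268 mol; V(LiOH) at equivalence = 0.01268/0.3877 = 0.03270 L.
At equivalence all the acid is converted to CH3COO-; total volume = 0.03814 + 0.03270 = 0.07084 L, so [CH3COO-] = 0.01268/0.07084 = 0.1790 M.
Kb = Kw/Ka = 1.0e-14 / 1.8 x 10^-5 = 5.56e-10.
[OH^-] = sqrt(Kb x [CH3COO-]) = sqrt(5.56e-10 x 0.1790) = 9.97e-6 M.
pOH = 5.00, so pH = 14.00 - 5.00 = 9.00.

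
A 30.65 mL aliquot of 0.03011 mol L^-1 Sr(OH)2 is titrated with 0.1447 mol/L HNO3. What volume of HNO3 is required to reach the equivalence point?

n(Sr(OH)2) = 0.03011 mol/L x 0.03065 L = 0.0009229 mol.
The neutralisation is 1 Sr(OH)2 : 2 HNO3, so n(HNO3) = 0.0009229 x 2/1 = 0.001846 mol.
V(HNO3) = 0.001846 / 0.1447 = 0.01276 L = 12.8 mL.

12.8 mL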